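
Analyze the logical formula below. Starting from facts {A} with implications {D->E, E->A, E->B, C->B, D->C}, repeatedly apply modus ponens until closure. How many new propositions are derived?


Initial facts: {A}
Apply modus ponens to closure:
  (no implication fires)
Final known: {A}
New propositions: {(none)}
Count = 0

0


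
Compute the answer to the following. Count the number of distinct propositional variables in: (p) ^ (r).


Identify each variable that appears in the formula.
Variables found: p, r
Count = 2

2


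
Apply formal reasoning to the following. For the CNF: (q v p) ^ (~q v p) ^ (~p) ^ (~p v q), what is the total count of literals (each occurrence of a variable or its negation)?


Counting literals in each clause:
Clause 1: 2 literal(s)
Clause 2: 2 literal(s)
Clause 3: 1 literal(s)
Clause 4: 2 literal(s)
Total = 7

7


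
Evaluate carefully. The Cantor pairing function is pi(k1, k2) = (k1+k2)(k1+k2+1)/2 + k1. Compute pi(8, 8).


k1 + k2 = 16
(k1+k2)(k1+k2+1)/2 = 16 * 17 / 2 = 136
pi = 136 + 8 = 144

144


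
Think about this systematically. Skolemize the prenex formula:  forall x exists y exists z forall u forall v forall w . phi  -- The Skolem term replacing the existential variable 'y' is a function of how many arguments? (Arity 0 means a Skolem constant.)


Quantifier prefix: forall x exists y exists z forall u forall v forall w
'y' is existentially quantified at position 2.
Universal variables preceding it: x
Skolem function arity = 1

1


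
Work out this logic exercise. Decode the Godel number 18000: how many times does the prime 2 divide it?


Factorize 18000 by dividing by 2 repeatedly.
Division steps: 2 divides 18000 exactly 4 time(s).
Exponent of 2 = 4

4


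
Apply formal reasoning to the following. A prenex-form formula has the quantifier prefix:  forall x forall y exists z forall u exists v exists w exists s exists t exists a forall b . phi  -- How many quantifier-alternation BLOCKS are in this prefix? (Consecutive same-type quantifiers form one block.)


Quantifier-type sequence: A A E A E E E E E A  (A=forall, E=exists)
Group into maximal same-type runs:
  Ax2 | Ex1 | Ax1 | Ex5 | Ax1
Number of blocks = 5

5


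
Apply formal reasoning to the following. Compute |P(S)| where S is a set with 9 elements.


The power set of a set with n elements has 2^n elements.
|P(S)| = 2^9 = 512

512


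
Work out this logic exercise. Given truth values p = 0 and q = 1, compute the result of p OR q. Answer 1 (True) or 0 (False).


p = 0, q = 1
Operation: p OR q
Evaluate: 0 OR 1 = 1

1


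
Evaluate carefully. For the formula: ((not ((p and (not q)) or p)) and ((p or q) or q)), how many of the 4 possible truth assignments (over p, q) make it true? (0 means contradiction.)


Check all 4 assignments:
p=0, q=0: 0
p=0, q=1: 1
p=1, q=0: 0
p=1, q=1: 0
Count of True = 1

1


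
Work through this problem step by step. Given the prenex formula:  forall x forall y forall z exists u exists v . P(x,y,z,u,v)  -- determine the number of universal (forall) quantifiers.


Quantifier prefix: forall x forall y forall z exists u exists v
Mark each quantifier type:
  U U U E E
Universal count = 3, Existential count = 2
Asked for universal (forall) quantifiers: 3

3


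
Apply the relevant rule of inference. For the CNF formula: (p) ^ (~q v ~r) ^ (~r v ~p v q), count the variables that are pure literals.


Check each variable for pure literal status:
p: mixed (not pure)
q: mixed (not pure)
r: pure negative
Pure literal count = 1

1


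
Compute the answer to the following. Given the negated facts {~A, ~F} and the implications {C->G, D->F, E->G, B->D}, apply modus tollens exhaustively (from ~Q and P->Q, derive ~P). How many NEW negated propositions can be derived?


Initial negated facts: {~A, ~F}
Apply modus tollens to closure:
  ~F and D->F  =>  ~D
  ~D and B->D  =>  ~B
Final negated: {~A, ~B, ~D, ~F}
New negations: {~B, ~D}
Count = 2

2


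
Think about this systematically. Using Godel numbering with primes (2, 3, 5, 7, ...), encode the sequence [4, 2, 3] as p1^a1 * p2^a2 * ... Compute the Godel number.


Encode each element as an exponent of the corresponding prime:
  2^4 = 16
  3^2 = 9
  5^3 = 125
Product = 16 * 9 * 125 = 18000

18000


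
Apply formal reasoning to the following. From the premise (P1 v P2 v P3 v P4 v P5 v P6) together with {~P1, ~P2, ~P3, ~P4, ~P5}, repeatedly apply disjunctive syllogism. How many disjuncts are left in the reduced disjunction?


Original disjuncts (6): P1, P2, P3, P4, P5, P6
Negated (eliminate): ~P1, ~P2, ~P3, ~P4, ~P5
Remaining disjuncts: P6
Count = 6 - 5 = 1

1


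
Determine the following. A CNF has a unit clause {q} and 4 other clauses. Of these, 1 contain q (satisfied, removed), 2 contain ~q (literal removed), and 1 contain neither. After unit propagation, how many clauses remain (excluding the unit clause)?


Satisfied (removed): 1
Shortened (remain): 2
Unchanged (remain): 1
Remaining = 2 + 1 = 3

3


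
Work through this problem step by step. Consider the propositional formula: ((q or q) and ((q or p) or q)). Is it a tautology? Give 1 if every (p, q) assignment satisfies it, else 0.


Check all 4 assignments:
p=0, q=0: 0
p=0, q=1: 1
p=1, q=0: 0
p=1, q=1: 1
Satisfying count = 2/4.
Tautology iff count = 4: no.

0


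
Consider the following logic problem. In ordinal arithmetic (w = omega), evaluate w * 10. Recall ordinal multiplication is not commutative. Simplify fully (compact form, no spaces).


Compute w * 10.
Ordinal * is associative and left-distributive over +, but NOT commutative; for finite n>1, n*w = w but w*n stays w*n.
w * 10 means 10 copies of w concatenated: w*10.
Result = w*10

w*10


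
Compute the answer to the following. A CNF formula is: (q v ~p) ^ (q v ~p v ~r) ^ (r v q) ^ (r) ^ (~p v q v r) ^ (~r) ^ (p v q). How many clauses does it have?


A CNF formula is a conjunction of clauses.
Clauses are separated by ^.
Counting the conjuncts: 7 clauses.

7


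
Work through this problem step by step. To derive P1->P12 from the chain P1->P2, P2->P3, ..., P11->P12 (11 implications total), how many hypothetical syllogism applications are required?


With 11 implications in a chain connecting 12 propositions:
P1->P2, P2->P3, ..., P11->P12
Steps needed = (number of implications) - 1 = 11 - 1 = 10

10


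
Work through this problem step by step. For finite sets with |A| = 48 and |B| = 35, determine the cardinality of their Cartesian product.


The Cartesian product A x B contains all ordered pairs (a, b).
|A x B| = |A| * |B| = 48 * 35 = 1680

1680


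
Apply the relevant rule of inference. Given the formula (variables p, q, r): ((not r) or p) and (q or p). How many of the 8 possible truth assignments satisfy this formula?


Evaluate all 8 assignments for p, q, r:
p=0, q=0, r=0: 0
p=0, q=0, r=1: 0
p=0, q=1, r=0: 1
p=0, q=1, r=1: 0
p=1, q=0, r=0: 1
p=1, q=0, r=1: 1
p=1, q=1, r=0: 1
p=1, q=1, r=1: 1
Satisfying count = 5

5


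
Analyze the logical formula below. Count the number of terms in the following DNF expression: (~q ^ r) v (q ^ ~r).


A DNF formula is a disjunction of terms (conjunctions).
Terms are separated by v.
Counting the disjuncts: 2 terms.

2


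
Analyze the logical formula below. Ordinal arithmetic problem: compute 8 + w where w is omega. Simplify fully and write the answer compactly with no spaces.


Compute 8 + w.
Ordinal + is associative but NOT commutative; for finite n>0, n + w = w but w + n stays w+n.
Any finite left addend is absorbed by w on the right: 8 + w = w.
Result = w

w


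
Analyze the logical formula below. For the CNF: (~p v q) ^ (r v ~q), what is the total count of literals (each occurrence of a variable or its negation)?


Counting literals in each clause:
Clause 1: 2 literal(s)
Clause 2: 2 literal(s)
Total = 4

4


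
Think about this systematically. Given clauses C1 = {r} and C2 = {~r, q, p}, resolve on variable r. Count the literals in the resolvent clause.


Remove r from C1 and ~r from C2.
C1 remainder: {}
C2 remainder: {q, p}
Union (resolvent): {p, q}
Resolvent has 2 literal(s).

2


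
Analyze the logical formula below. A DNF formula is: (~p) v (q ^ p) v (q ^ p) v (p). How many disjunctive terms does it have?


A DNF formula is a disjunction of terms (conjunctions).
Terms are separated by v.
Counting the disjuncts: 4 terms.

4


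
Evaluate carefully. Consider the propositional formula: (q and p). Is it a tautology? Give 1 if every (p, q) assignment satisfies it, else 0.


Check all 4 assignments:
p=0, q=0: 0
p=0, q=1: 0
p=1, q=0: 0
p=1, q=1: 1
Satisfying count = 1/4.
Tautology iff count = 4: no.

0


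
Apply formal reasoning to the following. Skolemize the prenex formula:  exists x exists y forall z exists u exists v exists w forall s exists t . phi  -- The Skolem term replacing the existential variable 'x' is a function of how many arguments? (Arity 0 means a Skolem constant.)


Quantifier prefix: exists x exists y forall z exists u exists v exists w forall s exists t
'x' is existentially quantified at position 1.
No universal quantifiers precede it.
Skolem function arity = 0 (a Skolem constant)

0


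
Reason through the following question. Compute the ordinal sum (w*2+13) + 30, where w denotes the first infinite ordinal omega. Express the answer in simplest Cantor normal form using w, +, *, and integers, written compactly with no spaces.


Compute (w*2+13) + 30.
Ordinal + is associative but NOT commutative; for finite n>0, n + w = w but w + n stays w+n.
By associativity: (w*2+13) + 30 = w*2 + (13+30) = w*2+43.
Result = w*2+43

w*2+43


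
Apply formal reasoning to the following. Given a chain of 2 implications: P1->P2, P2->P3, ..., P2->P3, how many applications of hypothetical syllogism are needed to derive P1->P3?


With 2 implications in a chain connecting 3 propositions:
P1->P2, P2->P3, ..., P2->P3
Steps needed = (number of implications) - 1 = 2 - 1 = 1

1


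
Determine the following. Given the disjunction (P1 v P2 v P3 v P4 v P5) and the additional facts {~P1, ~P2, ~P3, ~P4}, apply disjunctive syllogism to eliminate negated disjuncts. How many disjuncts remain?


Original disjuncts (5): P1, P2, P3, P4, P5
Negated (eliminate): ~P1, ~P2, ~P3, ~P4
Remaining disjuncts: P5
Count = 5 - 4 = 1

1


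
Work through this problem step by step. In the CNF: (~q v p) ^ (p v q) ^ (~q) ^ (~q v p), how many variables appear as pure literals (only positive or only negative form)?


Check each variable for pure literal status:
p: pure positive
q: mixed (not pure)
r: absent (not pure)
Pure literal count = 1

1


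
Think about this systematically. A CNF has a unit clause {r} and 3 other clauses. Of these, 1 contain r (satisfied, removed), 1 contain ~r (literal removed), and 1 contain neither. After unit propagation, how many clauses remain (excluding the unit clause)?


Satisfied (removed): 1
Shortened (remain): 1
Unchanged (remain): 1
Remaining = 1 + 1 = 2

2


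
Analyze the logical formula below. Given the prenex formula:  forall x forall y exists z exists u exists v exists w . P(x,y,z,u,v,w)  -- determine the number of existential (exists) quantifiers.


Quantifier prefix: forall x forall y exists z exists u exists v exists w
Mark each quantifier type:
  U U E E E E
Universal count = 2, Existential count = 4
Asked for existential (exists) quantifiers: 4

4


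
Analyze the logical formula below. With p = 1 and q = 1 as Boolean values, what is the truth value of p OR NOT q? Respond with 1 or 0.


p = 1, q = 1
Operation: p OR NOT q
Evaluate: 1 OR NOT 1 = 1

1


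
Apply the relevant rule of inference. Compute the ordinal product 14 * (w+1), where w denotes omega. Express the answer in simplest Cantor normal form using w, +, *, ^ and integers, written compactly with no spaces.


Compute 14 * (w+1).
Ordinal * is associative and left-distributive over +, but NOT commutative; for finite n>1, n*w = w but w*n stays w*n.
By left-distributivity: 14 * (w+1) = 14*w + 14*1 = w + 14 = w+14.
Result = w+14

w+14


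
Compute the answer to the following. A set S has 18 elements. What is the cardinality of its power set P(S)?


The power set of a set with n elements has 2^n elements.
|P(S)| = 2^18 = 262144

262144


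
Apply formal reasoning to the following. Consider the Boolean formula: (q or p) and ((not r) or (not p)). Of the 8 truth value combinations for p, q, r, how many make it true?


Evaluate all 8 assignments for p, q, r:
p=0, q=0, r=0: 0
p=0, q=0, r=1: 0
p=0, q=1, r=0: 1
p=0, q=1, r=1: 1
p=1, q=0, r=0: 1
p=1, q=0, r=1: 0
p=1, q=1, r=0: 1
p=1, q=1, r=1: 0
Satisfying count = 4

4


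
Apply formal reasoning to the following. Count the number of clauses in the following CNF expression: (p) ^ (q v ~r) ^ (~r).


A CNF formula is a conjunction of clauses.
Clauses are separated by ^.
Counting the conjuncts: 3 clauses.

3


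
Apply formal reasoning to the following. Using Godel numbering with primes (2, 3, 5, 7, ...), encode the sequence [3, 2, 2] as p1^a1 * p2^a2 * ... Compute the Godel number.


Encode each element as an exponent of the corresponding prime:
  2^3 = 8
  3^2 = 9
  5^2 = 25
Product = 8 * 9 * 25 = 1800

1800


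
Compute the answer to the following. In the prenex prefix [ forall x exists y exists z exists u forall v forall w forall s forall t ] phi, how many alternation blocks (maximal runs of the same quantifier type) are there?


Quantifier-type sequence: A E E E A A A A  (A=forall, E=exists)
Group into maximal same-type runs:
  Ax1 | Ex3 | Ax4
Number of blocks = 3

3


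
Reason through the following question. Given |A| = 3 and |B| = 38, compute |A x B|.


The Cartesian product A x B contains all ordered pairs (a, b).
|A x B| = |A| * |B| = 3 * 38 = 114

114


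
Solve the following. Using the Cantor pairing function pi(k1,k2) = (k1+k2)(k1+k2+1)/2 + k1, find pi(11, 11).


k1 + k2 = 22
(k1+k2)(k1+k2+1)/2 = 22 * 23 / 2 = 253
pi = 253 + 11 = 264

264


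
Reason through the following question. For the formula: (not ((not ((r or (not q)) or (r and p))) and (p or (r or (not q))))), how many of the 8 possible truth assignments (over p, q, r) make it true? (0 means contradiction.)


Check all 8 assignments:
p=0, q=0, r=0: 1
p=0, q=0, r=1: 1
p=0, q=1, r=0: 1
p=0, q=1, r=1: 1
p=1, q=0, r=0: 1
p=1, q=0, r=1: 1
p=1, q=1, r=0: 0
p=1, q=1, r=1: 1
Count of True = 7

7


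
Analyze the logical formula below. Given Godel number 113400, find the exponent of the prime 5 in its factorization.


Factorize 113400 by dividing by 5 repeatedly.
Division steps: 5 divides 113400 exactly 2 time(s).
Exponent of 5 = 2

2


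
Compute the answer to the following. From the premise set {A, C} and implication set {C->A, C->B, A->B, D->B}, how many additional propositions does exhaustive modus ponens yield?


Initial facts: {A, C}
Apply modus ponens to closure:
  C and C->B  =>  B
Final known: {A, B, C}
New propositions: {B}
Count = 1

1


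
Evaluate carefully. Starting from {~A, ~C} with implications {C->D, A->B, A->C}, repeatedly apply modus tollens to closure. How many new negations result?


Initial negated facts: {~A, ~C}
Apply modus tollens to closure:
  (no implication fires)
Final negated: {~A, ~C}
New negations: {(none)}
Count = 0

0


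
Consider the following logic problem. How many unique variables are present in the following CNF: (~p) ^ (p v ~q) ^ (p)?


Identify each variable that appears in the formula.
Variables found: p, q
Count = 2

2


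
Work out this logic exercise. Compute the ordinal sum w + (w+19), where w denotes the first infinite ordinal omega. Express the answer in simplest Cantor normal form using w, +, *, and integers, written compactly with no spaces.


Compute w + (w+19).
Ordinal + is associative but NOT commutative; for finite n>0, n + w = w but w + n stays w+n.
w + (w+19) = (w+w) + 19 = w*2+19.
Result = w*2+19

w*2+19


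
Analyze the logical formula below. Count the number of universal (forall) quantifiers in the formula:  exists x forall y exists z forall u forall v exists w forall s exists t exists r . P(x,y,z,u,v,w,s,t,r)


Quantifier prefix: exists x forall y exists z forall u forall v exists w forall s exists t exists r
Mark each quantifier type:
  E U E U U E U E E
Universal count = 4, Existential count = 5
Asked for universal (forall) quantifiers: 4

4


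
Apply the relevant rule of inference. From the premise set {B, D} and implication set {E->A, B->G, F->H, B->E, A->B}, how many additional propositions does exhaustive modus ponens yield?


Initial facts: {B, D}
Apply modus ponens to closure:
  B and B->G  =>  G
  B and B->E  =>  E
  E and E->A  =>  A
Final known: {A, B, D, E, G}
New propositions: {A, E, G}
Count = 3

3


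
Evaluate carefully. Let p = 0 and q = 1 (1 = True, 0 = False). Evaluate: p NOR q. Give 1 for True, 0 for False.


p = 0, q = 1
Operation: p NOR q
Evaluate: 0 NOR 1 = 0

0


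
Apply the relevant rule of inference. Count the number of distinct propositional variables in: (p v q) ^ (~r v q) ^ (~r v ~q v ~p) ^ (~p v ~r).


Identify each variable that appears in the formula.
Variables found: p, q, r
Count = 3

3


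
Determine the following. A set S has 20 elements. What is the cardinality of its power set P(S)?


The power set of a set with n elements has 2^n elements.
|P(S)| = 2^20 = 1048576

1048576


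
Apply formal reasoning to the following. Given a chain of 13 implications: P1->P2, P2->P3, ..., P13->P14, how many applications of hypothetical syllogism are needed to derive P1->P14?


With 13 implications in a chain connecting 14 propositions:
P1->P2, P2->P3, ..., P13->P14
Steps needed = (number of implications) - 1 = 13 - 1 = 12

12


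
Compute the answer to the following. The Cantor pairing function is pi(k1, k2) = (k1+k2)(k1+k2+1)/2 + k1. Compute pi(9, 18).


k1 + k2 = 27
(k1+k2)(k1+k2+1)/2 = 27 * 28 / 2 = 378
pi = 378 + 9 = 387

387


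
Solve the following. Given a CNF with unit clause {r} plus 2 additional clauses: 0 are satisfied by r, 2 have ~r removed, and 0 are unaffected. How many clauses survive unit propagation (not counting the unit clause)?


Satisfied (removed): 0
Shortened (remain): 2
Unchanged (remain): 0
Remaining = 2 + 0 = 2

2


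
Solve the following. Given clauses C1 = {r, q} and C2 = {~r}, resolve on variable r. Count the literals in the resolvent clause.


Remove r from C1 and ~r from C2.
C1 remainder: {q}
C2 remainder: {}
Union (resolvent): {q}
Resolvent has 1 literal(s).

1


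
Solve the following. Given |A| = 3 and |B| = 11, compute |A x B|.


The Cartesian product A x B contains all ordered pairs (a, b).
|A x B| = |A| * |B| = 3 * 11 = 33

33


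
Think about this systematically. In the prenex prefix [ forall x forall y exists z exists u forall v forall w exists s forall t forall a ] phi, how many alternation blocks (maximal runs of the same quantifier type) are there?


Quantifier-type sequence: A A E E A A E A A  (A=forall, E=exists)
Group into maximal same-type runs:
  Ax2 | Ex2 | Ax2 | Ex1 | Ax2
Number of blocks = 5

5


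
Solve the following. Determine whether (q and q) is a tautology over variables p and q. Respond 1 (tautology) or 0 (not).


Check all 4 assignments:
p=0, q=0: 0
p=0, q=1: 1
p=1, q=0: 0
p=1, q=1: 1
Satisfying count = 2/4.
Tautology iff count = 4: no.

0


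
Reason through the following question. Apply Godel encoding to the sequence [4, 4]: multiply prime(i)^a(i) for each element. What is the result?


Encode each element as an exponent of the corresponding prime:
  2^4 = 16
  3^4 = 81
Product = 16 * 81 = 1296

1296


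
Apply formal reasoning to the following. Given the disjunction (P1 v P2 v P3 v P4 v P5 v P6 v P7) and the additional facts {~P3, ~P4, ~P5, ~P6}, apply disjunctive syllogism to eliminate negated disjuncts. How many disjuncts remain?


Original disjuncts (7): P1, P2, P3, P4, P5, P6, P7
Negated (eliminate): ~P3, ~P4, ~P5, ~P6
Remaining disjuncts: P1, P2, P7
Count = 7 - 4 = 3

3


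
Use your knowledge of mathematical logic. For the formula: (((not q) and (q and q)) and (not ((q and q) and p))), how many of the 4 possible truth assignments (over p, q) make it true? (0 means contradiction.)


Check all 4 assignments:
p=0, q=0: 0
p=0, q=1: 0
p=1, q=0: 0
p=1, q=1: 0
Count of True = 0

0


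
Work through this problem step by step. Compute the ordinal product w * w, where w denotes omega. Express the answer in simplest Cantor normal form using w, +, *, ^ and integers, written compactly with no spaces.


Compute w * w.
Ordinal * is associative and left-distributive over +, but NOT commutative; for finite n>1, n*w = w but w*n stays w*n.
w * w = w^2 by definition.
Result = w^2

w^2


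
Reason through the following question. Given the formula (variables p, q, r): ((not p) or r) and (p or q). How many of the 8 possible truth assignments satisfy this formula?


Evaluate all 8 assignments for p, q, r:
p=0, q=0, r=0: 0
p=0, q=0, r=1: 0
p=0, q=1, r=0: 1
p=0, q=1, r=1: 1
p=1, q=0, r=0: 0
p=1, q=0, r=1: 1
p=1, q=1, r=0: 0
p=1, q=1, r=1: 1
Satisfying count = 4

4


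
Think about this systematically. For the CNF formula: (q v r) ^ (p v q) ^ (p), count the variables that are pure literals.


Check each variable for pure literal status:
p: pure positive
q: pure positive
r: pure positive
Pure literal count = 3

3


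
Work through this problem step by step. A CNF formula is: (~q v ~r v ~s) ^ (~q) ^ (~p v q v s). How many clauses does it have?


A CNF formula is a conjunction of clauses.
Clauses are separated by ^.
Counting the conjuncts: 3 clauses.

3


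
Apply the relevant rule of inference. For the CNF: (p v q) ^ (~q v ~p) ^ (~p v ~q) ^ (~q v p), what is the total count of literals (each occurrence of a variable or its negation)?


Counting literals in each clause:
Clause 1: 2 literal(s)
Clause 2: 2 literal(s)
Clause 3: 2 literal(s)
Clause 4: 2 literal(s)
Total = 8

8


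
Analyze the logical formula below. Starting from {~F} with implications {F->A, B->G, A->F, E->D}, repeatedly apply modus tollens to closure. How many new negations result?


Initial negated facts: {~F}
Apply modus tollens to closure:
  ~F and A->F  =>  ~A
Final negated: {~A, ~F}
New negations: {~A}
Count = 1

1


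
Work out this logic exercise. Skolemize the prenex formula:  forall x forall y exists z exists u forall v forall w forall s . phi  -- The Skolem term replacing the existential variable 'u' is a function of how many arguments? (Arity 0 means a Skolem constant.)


Quantifier prefix: forall x forall y exists z exists u forall v forall w forall s
'u' is existentially quantified at position 4.
Universal variables preceding it: x, y
Skolem function arity = 2

2


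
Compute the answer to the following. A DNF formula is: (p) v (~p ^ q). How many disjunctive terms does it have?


A DNF formula is a disjunction of terms (conjunctions).
Terms are separated by v.
Counting the disjuncts: 2 terms.

2


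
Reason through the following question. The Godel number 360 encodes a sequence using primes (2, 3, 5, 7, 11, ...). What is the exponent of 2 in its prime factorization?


Factorize 360 by dividing by 2 repeatedly.
Division steps: 2 divides 360 exactly 3 time(s).
Exponent of 2 = 3

3


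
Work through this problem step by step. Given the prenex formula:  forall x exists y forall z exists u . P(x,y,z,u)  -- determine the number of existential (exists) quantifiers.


Quantifier prefix: forall x exists y forall z exists u
Mark each quantifier type:
  U E U E
Universal count = 2, Existential count = 2
Asked for existential (exists) quantifiers: 2

2


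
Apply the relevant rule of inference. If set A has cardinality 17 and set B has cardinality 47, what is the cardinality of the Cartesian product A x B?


The Cartesian product A x B contains all ordered pairs (a, b).
|A x B| = |A| * |B| = 17 * 47 = 799

799


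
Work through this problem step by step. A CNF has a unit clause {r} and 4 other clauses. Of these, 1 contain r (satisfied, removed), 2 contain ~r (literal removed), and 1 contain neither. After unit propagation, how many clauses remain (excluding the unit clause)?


Satisfied (removed): 1
Shortened (remain): 2
Unchanged (remain): 1
Remaining = 2 + 1 = 3

3


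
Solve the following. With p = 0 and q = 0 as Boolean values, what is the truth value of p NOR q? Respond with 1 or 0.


p = 0, q = 0
Operation: p NOR q
Evaluate: 0 NOR 0 = 1

1


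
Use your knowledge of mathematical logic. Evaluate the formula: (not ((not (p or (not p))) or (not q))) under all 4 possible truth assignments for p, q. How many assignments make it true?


Check all 4 assignments:
p=0, q=0: 0
p=0, q=1: 1
p=1, q=0: 0
p=1, q=1: 1
Count of True = 2

2


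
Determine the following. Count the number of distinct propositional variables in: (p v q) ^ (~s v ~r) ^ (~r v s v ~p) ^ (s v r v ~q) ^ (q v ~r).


Identify each variable that appears in the formula.
Variables found: p, q, r, s
Count = 4

4


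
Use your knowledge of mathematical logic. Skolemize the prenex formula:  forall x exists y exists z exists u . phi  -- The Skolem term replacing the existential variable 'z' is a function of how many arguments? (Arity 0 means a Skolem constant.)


Quantifier prefix: forall x exists y exists z exists u
'z' is existentially quantified at position 3.
Universal variables preceding it: x
Skolem function arity = 1

1


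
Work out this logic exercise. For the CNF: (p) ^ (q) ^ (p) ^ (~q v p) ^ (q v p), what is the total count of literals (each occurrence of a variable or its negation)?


Counting literals in each clause:
Clause 1: 1 literal(s)
Clause 2: 1 literal(s)
Clause 3: 1 literal(s)
Clause 4: 2 literal(s)
Clause 5: 2 literal(s)
Total = 7

7


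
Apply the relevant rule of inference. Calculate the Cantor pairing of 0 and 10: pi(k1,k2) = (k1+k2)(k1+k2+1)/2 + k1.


k1 + k2 = 10
(k1+k2)(k1+k2+1)/2 = 10 * 11 / 2 = 55
pi = 55 + 0 = 55

55


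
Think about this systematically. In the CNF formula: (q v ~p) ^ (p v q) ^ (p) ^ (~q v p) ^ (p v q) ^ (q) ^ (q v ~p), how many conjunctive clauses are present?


A CNF formula is a conjunction of clauses.
Clauses are separated by ^.
Counting the conjuncts: 7 clauses.

7


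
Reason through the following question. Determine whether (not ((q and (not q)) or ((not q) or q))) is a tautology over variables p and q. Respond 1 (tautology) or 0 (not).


Check all 4 assignments:
p=0, q=0: 0
p=0, q=1: 0
p=1, q=0: 0
p=1, q=1: 0
Satisfying count = 0/4.
Tautology iff count = 4: no.

0


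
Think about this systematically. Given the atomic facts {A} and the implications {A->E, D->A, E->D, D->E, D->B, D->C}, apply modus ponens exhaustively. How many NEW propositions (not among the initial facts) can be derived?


Initial facts: {A}
Apply modus ponens to closure:
  A and A->E  =>  E
  E and E->D  =>  D
  D and D->B  =>  B
  D and D->C  =>  C
Final known: {A, B, C, D, E}
New propositions: {B, C, D, E}
Count = 4

4


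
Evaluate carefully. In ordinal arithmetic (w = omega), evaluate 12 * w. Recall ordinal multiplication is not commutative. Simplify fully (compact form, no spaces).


Compute 12 * w.
Ordinal * is associative and left-distributive over +, but NOT commutative; for finite n>1, n*w = w but w*n stays w*n.
For finite n>0, n * w = sup{n*k : k<w} = w. So 12 * w = w.
Result = w

w


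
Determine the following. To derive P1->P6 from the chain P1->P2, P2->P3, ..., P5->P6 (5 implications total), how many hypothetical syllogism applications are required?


With 5 implications in a chain connecting 6 propositions:
P1->P2, P2->P3, ..., P5->P6
Steps needed = (number of implications) - 1 = 5 - 1 = 4

4


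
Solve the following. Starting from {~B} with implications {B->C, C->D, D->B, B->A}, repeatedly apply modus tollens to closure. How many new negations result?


Initial negated facts: {~B}
Apply modus tollens to closure:
  ~B and D->B  =>  ~D
  ~D and C->D  =>  ~C
Final negated: {~B, ~C, ~D}
New negations: {~C, ~D}
Count = 2

2


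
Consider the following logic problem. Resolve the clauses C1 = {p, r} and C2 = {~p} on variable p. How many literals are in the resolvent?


Remove p from C1 and ~p from C2.
C1 remainder: {r}
C2 remainder: {}
Union (resolvent): {r}
Resolvent has 1 literal(s).

1


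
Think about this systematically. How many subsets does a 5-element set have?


The power set of a set with n elements has 2^n elements.
|P(S)| = 2^5 = 32

32


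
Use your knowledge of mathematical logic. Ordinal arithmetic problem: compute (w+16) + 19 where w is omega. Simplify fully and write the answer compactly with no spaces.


Compute (w+16) + 19.
Ordinal + is associative but NOT commutative; for finite n>0, n + w = w but w + n stays w+n.
By associativity: (w+16) + 19 = w + (16+19) = w+35.
Result = w+35

w+35


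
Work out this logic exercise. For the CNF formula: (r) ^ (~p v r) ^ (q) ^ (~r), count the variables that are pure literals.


Check each variable for pure literal status:
p: pure negative
q: pure positive
r: mixed (not pure)
Pure literal count = 2

2


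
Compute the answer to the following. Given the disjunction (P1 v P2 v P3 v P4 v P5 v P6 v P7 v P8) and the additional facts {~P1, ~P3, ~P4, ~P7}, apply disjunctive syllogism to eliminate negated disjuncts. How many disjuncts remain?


Original disjuncts (8): P1, P2, P3, P4, P5, P6, P7, P8
Negated (eliminate): ~P1, ~P3, ~P4, ~P7
Remaining disjuncts: P2, P5, P6, P8
Count = 8 - 4 = 4

4


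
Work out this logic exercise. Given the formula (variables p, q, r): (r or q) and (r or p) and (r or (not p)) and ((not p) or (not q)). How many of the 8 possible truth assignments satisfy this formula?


Evaluate all 8 assignments for p, q, r:
p=0, q=0, r=0: 0
p=0, q=0, r=1: 1
p=0, q=1, r=0: 0
p=0, q=1, r=1: 1
p=1, q=0, r=0: 0
p=1, q=0, r=1: 1
p=1, q=1, r=0: 0
p=1, q=1, r=1: 0
Satisfying count = 3

3


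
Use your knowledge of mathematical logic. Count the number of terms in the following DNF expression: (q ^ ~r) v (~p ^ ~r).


A DNF formula is a disjunction of terms (conjunctions).
Terms are separated by v.
Counting the disjuncts: 2 terms.

2


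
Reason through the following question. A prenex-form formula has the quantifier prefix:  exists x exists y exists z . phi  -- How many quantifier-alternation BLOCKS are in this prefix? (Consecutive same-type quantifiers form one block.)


Quantifier-type sequence: E E E  (A=forall, E=exists)
Group into maximal same-type runs:
  Ex3
Number of blocks = 1

1


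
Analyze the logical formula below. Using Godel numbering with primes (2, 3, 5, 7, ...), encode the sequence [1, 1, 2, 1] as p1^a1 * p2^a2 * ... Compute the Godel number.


Encode each element as an exponent of the corresponding prime:
  2^1 = 2
  3^1 = 3
  5^2 = 25
  7^1 = 7
Product = 2 * 3 * 25 * 7 = 1050

1050


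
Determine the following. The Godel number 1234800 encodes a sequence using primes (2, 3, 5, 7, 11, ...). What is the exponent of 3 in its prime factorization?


Factorize 1234800 by dividing by 3 repeatedly.
Division steps: 3 divides 1234800 exactly 2 time(s).
Exponent of 3 = 2

2


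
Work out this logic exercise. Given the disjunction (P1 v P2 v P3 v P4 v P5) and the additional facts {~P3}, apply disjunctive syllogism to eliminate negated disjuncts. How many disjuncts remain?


Original disjuncts (5): P1, P2, P3, P4, P5
Negated (eliminate): ~P3
Remaining disjuncts: P1, P2, P4, P5
Count = 5 - 1 = 4

4


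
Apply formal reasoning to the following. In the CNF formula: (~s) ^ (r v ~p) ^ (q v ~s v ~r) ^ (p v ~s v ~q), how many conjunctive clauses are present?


A CNF formula is a conjunction of clauses.
Clauses are separated by ^.
Counting the conjuncts: 4 clauses.

4


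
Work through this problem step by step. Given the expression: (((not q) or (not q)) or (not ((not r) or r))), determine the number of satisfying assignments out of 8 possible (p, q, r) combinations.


Check all 8 assignments:
p=0, q=0, r=0: 1
p=0, q=0, r=1: 1
p=0, q=1, r=0: 0
p=0, q=1, r=1: 0
p=1, q=0, r=0: 1
p=1, q=0, r=1: 1
p=1, q=1, r=0: 0
p=1, q=1, r=1: 0
Count of True = 4

4


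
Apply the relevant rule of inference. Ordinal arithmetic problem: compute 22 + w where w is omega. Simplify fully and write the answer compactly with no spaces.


Compute 22 + w.
Ordinal + is associative but NOT commutative; for finite n>0, n + w = w but w + n stays w+n.
Any finite left addend is absorbed by w on the right: 22 + w = w.
Result = w

w


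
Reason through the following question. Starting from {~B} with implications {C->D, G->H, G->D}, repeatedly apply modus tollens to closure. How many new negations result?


Initial negated facts: {~B}
Apply modus tollens to closure:
  (no implication fires)
Final negated: {~B}
New negations: {(none)}
Count = 0

0


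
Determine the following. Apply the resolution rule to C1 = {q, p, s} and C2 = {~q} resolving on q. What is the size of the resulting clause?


Remove q from C1 and ~q from C2.
C1 remainder: {p, s}
C2 remainder: {}
Union (resolvent): {p, s}
Resolvent has 2 literal(s).

2


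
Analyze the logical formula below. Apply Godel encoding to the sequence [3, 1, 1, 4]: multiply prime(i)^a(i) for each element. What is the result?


Encode each element as an exponent of the corresponding prime:
  2^3 = 8
  3^1 = 3
  5^1 = 5
  7^4 = 2401
Product = 8 * 3 * 5 * 2401 = 288120

288120


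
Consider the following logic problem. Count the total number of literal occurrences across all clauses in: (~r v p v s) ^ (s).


Counting literals in each clause:
Clause 1: 3 literal(s)
Clause 2: 1 literal(s)
Total = 4

4


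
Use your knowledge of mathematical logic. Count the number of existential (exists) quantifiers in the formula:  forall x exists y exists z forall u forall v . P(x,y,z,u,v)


Quantifier prefix: forall x exists y exists z forall u forall v
Mark each quantifier type:
  U E E U U
Universal count = 3, Existential count = 2
Asked for existential (exists) quantifiers: 2

2


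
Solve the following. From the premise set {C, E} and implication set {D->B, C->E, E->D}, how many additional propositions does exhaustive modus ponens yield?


Initial facts: {C, E}
Apply modus ponens to closure:
  E and E->D  =>  D
  D and D->B  =>  B
Final known: {B, C, D, E}
New propositions: {B, D}
Count = 2

2


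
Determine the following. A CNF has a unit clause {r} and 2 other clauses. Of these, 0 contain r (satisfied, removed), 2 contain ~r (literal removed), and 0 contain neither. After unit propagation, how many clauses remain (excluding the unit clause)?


Satisfied (removed): 0
Shortened (remain): 2
Unchanged (remain): 0
Remaining = 2 + 0 = 2

2


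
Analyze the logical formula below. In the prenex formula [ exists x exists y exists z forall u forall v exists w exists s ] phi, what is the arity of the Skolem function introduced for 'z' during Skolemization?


Quantifier prefix: exists x exists y exists z forall u forall v exists w exists s
'z' is existentially quantified at position 3.
No universal quantifiers precede it.
Skolem function arity = 0 (a Skolem constant)

0


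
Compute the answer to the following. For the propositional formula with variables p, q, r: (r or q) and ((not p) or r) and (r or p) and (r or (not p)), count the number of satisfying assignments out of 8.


Evaluate all 8 assignments for p, q, r:
p=0, q=0, r=0: 0
p=0, q=0, r=1: 1
p=0, q=1, r=0: 0
p=0, q=1, r=1: 1
p=1, q=0, r=0: 0
p=1, q=0, r=1: 1
p=1, q=1, r=0: 0
p=1, q=1, r=1: 1
Satisfying count = 4

4


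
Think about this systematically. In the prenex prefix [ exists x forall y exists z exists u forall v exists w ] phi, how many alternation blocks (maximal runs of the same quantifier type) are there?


Quantifier-type sequence: E A E E A E  (A=forall, E=exists)
Group into maximal same-type runs:
  Ex1 | Ax1 | Ex2 | Ax1 | Ex1
Number of blocks = 5

5


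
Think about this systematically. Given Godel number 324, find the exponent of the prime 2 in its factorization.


Factorize 324 by dividing by 2 repeatedly.
Division steps: 2 divides 324 exactly 2 time(s).
Exponent of 2 = 2

2


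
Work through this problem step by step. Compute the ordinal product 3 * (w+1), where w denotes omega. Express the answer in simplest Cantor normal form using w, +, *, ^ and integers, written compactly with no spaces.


Compute 3 * (w+1).
Ordinal * is associative and left-distributive over +, but NOT commutative; for finite n>1, n*w = w but w*n stays w*n.
By left-distributivity: 3 * (w+1) = 3*w + 3*1 = w + 3 = w+3.
Result = w+3

w+3


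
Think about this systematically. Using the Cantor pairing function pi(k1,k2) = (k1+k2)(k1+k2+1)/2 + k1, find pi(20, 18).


k1 + k2 = 38
(k1+k2)(k1+k2+1)/2 = 38 * 39 / 2 = 741
pi = 741 + 20 = 761

761


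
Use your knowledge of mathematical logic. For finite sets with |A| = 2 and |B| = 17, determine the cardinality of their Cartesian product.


The Cartesian product A x B contains all ordered pairs (a, b).
|A x B| = |A| * |B| = 2 * 17 = 34

34


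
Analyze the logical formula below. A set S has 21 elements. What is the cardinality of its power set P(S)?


The power set of a set with n elements has 2^n elements.
|P(S)| = 2^21 = 2097152

2097152


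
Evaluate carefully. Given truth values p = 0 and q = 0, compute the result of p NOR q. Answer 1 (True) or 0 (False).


p = 0, q = 0
Operation: p NOR q
Evaluate: 0 NOR 0 = 1

1


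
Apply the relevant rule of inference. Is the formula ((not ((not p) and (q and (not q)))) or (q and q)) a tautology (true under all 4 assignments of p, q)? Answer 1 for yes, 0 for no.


Check all 4 assignments:
p=0, q=0: 1
p=0, q=1: 1
p=1, q=0: 1
p=1, q=1: 1
Satisfying count = 4/4.
Tautology iff count = 4: yes.

1


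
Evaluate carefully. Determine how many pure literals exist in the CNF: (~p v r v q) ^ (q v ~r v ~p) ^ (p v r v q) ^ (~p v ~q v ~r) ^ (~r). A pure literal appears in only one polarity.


Check each variable for pure literal status:
p: mixed (not pure)
q: mixed (not pure)
r: mixed (not pure)
Pure literal count = 0

0


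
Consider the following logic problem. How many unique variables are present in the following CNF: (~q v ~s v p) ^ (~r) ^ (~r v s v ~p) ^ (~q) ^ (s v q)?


Identify each variable that appears in the formula.
Variables found: p, q, r, s
Count = 4

4


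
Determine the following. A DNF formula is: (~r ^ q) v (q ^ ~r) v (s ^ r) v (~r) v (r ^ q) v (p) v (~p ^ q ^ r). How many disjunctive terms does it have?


A DNF formula is a disjunction of terms (conjunctions).
Terms are separated by v.
Counting the disjuncts: 7 terms.

7


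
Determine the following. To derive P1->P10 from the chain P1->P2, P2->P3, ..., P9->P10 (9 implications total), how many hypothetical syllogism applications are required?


With 9 implications in a chain connecting 10 propositions:
P1->P2, P2->P3, ..., P9->P10
Steps needed = (number of implications) - 1 = 9 - 1 = 8

8


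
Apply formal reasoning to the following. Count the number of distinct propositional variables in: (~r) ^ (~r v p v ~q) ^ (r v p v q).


Identify each variable that appears in the formula.
Variables found: p, q, r
Count = 3

3


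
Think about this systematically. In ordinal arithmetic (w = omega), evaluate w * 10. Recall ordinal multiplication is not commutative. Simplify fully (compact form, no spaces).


Compute w * 10.
Ordinal * is associative and left-distributive over +, but NOT commutative; for finite n>1, n*w = w but w*n stays w*n.
w * 10 means 10 copies of w concatenated: w*10.
Result = w*10

w*10


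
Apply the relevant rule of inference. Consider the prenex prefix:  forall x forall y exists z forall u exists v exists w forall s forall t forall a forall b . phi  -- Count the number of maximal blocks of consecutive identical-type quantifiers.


Quantifier-type sequence: A A E A E E A A A A  (A=forall, E=exists)
Group into maximal same-type runs:
  Ax2 | Ex1 | Ax1 | Ex2 | Ax4
Number of blocks = 5

5
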